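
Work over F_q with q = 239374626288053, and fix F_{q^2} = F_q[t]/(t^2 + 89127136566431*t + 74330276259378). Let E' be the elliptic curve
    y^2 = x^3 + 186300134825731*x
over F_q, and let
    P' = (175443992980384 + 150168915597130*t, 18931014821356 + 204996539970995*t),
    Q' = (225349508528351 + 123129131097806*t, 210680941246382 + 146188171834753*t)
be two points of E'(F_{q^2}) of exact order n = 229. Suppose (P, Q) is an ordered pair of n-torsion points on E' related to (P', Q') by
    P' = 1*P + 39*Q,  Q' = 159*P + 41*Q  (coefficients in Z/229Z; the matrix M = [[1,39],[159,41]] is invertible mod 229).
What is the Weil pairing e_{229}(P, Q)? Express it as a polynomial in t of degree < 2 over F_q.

182018854878632 + 169913500953937*t

e_{229}(aP+bQ,cP+dQ) = e_{229}(P,Q)^(ad-bc); with (a,b,c,d)=(1,39,159,41) this gives the det-229 law.
det M = 1*41 - 39*159 = -6160 = 23 (mod 229); 23^{-1} = 10 (mod 229).
n = 229 = (11100101)_2 (8 bits, wt 5); accumulate f_{229,P'}(Q'+S)/f_{229,P'}(S) along the 7-step ladder.
f_P(D_Q)/f_Q(D_P) = 24304608444651 + 115370324302659*t.
Thus e_{229}(P,Q) = 182018854878632 + 169913500953937*t.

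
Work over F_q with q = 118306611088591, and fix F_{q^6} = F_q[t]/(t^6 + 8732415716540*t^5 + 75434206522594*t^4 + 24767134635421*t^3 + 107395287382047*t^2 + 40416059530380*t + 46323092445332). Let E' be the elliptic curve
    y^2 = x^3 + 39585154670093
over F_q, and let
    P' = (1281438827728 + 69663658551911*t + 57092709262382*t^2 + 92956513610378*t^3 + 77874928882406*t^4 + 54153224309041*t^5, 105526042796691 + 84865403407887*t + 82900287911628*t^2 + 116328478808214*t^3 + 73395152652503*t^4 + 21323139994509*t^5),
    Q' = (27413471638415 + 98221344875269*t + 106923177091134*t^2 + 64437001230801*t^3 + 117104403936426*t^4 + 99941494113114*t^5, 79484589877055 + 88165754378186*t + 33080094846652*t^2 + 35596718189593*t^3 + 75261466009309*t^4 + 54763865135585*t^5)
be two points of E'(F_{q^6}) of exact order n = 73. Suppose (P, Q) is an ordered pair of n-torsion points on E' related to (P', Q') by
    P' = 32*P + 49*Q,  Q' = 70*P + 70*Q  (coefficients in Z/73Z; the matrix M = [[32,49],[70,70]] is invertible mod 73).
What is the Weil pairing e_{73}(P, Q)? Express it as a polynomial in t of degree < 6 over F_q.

Alternating bilinearity on E[73] (values in mu_{73} in F_{118306611088591^6}) gives e(P',Q') = e(P,Q)^det(M).
Hence e(P,Q) = e(P',Q')^{63} where 63 = 51^{-1} mod 73.
Miller loop for e_{73} over F_{118306611088591^6}: bits of 73 = 1001001; 6 double steps + 2 add steps, l/v at each.
The quotient is 66002669658795 + 56967329388011*t + 25543288115281*t^2 + 58329813953285*t^3 + 55158010134531*t^4 + 4421548387694*t^5.
Thus e_{73}(P,Q) = 108758788283746 + 33652836065547*t + 22181918704618*t^2 + 112078397395767*t^3 + 10784912512514*t^4 + 45346834448854*t^5.

108758788283746 + 33652836065547*t + 22181918704618*t^2 + 112078397395767*t^3 + 10784912512514*t^4 + 45346834448854*t^5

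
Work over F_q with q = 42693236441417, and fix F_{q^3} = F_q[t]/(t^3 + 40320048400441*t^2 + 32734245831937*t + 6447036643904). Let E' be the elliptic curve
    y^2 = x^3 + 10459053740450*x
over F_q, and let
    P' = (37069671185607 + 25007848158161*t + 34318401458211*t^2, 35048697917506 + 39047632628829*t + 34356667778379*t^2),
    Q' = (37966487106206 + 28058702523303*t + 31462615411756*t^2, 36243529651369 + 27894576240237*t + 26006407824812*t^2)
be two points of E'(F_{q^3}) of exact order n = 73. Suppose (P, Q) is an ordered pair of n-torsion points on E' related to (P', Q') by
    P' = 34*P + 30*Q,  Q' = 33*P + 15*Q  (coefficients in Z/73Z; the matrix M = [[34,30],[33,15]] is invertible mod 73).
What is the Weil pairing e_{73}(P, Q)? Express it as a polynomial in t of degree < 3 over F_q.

23700697314968 + 42344766707793*t + 13817175204092*t^2

Under M = [[34,30],[33,15]] in GL_2(Z/73), e_{73}(P',Q') = e_{73}(P,Q)^(34*15-30*33 mod 73).
So e_{73}(P,Q) = e_{73}(P',Q')^{33}, since 31*33 = 1 mod 73.
7-bit Miller (1001001) on E'/F_{42693236441417} with a'=10459053740450, b'=0: accumulate tangent/chord ratios at Q'+S and P'+S'.
Result: e(P',Q') = 41992653580073 + 17153825072404*t + 25594555250743*t^2.
e_{73}(P,Q) = (41992653580073 + 17153825072404*t + 25594555250743*t^2)^{33} = 23700697314968 + 42344766707793*t + 13817175204092*t^2.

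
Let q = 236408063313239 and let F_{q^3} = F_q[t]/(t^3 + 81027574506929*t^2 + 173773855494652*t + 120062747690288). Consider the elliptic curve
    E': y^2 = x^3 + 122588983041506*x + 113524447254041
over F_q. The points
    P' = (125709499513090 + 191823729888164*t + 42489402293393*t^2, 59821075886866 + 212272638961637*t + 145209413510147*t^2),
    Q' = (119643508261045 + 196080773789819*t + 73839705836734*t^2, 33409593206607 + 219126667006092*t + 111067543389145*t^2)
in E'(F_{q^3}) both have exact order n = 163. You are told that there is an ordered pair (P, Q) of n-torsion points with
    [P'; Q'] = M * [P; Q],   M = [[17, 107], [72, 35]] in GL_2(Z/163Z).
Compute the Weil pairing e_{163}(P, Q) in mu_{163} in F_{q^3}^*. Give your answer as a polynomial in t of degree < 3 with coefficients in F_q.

Under M = [[17,107],[72,35]] in GL_2(Z/163), e_{163}(P',Q') = e_{163}(P,Q)^(17*35-107*72 mod 163).
17*35 - 107*72 = -7109; reduced mod 163: det = 63, inverse 44.
n = 163 = (10100011)_2 (8 bits, wt 4); accumulate f_{163,P'}(Q'+S)/f_{163,P'}(S) along the 7-step ladder.
e_{163}(P',Q') = 74593925986691 + 61915519996274*t + 179586196525733*t^2.
Hence e(P,Q) = 139666529884972 + 31651020971589*t + 75728534923997*t^2 in F_{236408063313239^3}^*.

139666529884972 + 31651020971589*t + 75728534923997*t^2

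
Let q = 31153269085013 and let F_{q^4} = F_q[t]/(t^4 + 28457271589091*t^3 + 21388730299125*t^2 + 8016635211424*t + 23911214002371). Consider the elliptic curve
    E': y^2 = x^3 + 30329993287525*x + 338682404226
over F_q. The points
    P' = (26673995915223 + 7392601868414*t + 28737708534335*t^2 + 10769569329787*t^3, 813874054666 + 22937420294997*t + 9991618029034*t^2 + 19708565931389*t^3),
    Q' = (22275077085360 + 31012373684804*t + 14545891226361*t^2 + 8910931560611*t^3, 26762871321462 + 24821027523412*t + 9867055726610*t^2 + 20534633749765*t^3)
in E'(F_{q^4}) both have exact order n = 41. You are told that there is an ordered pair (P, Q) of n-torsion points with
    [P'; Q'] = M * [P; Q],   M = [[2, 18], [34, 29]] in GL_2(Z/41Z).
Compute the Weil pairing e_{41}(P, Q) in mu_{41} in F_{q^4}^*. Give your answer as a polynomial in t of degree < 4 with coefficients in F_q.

e_{41}(aP+bQ,cP+dQ) = e_{41}(P,Q)^(ad-bc); with (a,b,c,d)=(2,18,34,29) this gives the det-41 law.
2*29 - 18*34 = -554; reduced mod 41: det = 20, inverse 39.
6-bit Miller (101001) on E'/F_{31153269085013} with a'=30329993287525, b'=338682404226: accumulate tangent/chord ratios at Q'+S and P'+S'.
f_P(D_Q)/f_Q(D_P) = 22679791508984 + 27960168220255*t + 27272590022999*t^2 + 25015805605482*t^3.
Hence e(P,Q) = 16735423467849 + 1126460345233*t + 24522395676772*t^2 + 18834916685694*t^3 in F_{31153269085013^4}^*.

16735423467849 + 1126460345233*t + 24522395676772*t^2 + 18834916685694*t^3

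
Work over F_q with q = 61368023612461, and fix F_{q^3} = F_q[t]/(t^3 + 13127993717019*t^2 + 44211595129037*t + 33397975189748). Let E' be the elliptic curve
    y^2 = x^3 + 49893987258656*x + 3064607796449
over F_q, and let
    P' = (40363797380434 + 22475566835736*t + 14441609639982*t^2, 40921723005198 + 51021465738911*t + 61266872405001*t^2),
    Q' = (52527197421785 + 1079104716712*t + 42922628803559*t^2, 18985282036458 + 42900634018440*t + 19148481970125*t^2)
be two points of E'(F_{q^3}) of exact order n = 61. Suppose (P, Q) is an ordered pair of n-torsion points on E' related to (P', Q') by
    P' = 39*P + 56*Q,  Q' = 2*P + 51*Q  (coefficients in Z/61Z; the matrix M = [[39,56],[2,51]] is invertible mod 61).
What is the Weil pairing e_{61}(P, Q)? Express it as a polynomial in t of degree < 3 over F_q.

31944339097452 + 20458586327777*t + 54445926732728*t^2

e_{61} is bilinear + alternating on E[61], so e_{61}(39*P + 56*Q, 2*P + 51*Q) = e_{61}(P,Q)^(39*51-56*2).
Hence e(P,Q) = e(P',Q')^{13} where 13 = 47^{-1} mod 61.
n = 61 = (111101)_2 (6 bits, wt 5); accumulate f_{61,P'}(Q'+S)/f_{61,P'}(S) along the 5-step ladder.
e_{61}(P',Q') = 6801720346180 + 18854163413575*t + 45422636852370*t^2.
Thus e_{61}(P,Q) = 31944339097452 + 20458586327777*t + 54445926732728*t^2.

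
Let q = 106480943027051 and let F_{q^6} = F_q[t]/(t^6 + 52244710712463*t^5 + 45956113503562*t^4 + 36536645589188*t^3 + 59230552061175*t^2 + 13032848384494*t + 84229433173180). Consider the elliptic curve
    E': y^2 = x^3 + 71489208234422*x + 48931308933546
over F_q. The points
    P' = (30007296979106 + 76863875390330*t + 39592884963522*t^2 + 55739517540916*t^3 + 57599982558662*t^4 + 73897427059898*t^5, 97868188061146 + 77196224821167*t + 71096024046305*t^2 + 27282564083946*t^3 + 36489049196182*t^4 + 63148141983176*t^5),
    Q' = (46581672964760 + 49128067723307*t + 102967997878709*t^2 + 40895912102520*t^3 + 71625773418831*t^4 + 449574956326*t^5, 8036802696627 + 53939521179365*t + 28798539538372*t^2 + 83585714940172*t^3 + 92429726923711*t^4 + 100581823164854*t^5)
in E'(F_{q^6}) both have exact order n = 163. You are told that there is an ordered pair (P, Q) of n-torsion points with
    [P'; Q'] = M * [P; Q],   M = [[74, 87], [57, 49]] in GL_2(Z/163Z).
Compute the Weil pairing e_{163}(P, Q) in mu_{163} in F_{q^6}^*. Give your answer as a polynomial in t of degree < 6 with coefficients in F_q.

35220495526546 + 14726537754369*t + 25483866700760*t^2 + 78332383643676*t^3 + 85289405085751*t^4 + 31143617315656*t^5

e_{163} is bilinear + alternating on E[163], so e_{163}(74*P + 87*Q, 57*P + 49*Q) = e_{163}(P,Q)^(74*49-87*57).
So e_{163}(P,Q) = e_{163}(P',Q')^{118}, since 134*118 = 1 mod 163.
8-bit Miller (10100011) on E'/F_{106480943027051} with a'=71489208234422, b'=48931308933546: accumulate tangent/chord ratios at Q'+S and P'+S'.
Miller gives e_{163}(P',Q') = 40349958086674 + 103303103249224*t + 50638493414107*t^2 + 66596843137808*t^3 + 17929572269968*t^4 + 99021771991905*t^5 in F_{106480943027051^6}.
Finally e_{163}(P,Q) = 35220495526546 + 14726537754369*t + 25483866700760*t^2 + 78332383643676*t^3 + 85289405085751*t^4 + 31143617315656*t^5.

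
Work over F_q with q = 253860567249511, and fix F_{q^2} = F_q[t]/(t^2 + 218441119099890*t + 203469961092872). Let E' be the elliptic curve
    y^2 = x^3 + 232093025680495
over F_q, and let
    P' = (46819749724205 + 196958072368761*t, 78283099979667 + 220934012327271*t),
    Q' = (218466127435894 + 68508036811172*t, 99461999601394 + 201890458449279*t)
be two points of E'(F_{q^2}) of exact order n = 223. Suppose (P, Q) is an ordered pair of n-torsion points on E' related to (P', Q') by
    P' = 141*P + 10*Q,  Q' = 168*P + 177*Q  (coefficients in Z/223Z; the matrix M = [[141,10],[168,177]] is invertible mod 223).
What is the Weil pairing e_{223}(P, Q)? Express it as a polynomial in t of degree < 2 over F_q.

Alternating bilinearity on E[223] (values in mu_{223} in F_{253860567249511^2}) gives e(P',Q') = e(P,Q)^det(M).
det M = 141*177 - 10*168 = 23277 = 85 (mod 223); 85^{-1} = 21 (mod 223).
8-bit Miller (11011111) on E'/F_{253860567249511} with a'=0, b'=232093025680495: accumulate tangent/chord ratios at Q'+S and P'+S'.
f_P(D_Q)/f_Q(D_P) = 61086353868969 + 13237511362877*t.
Finally e_{223}(P,Q) = 108372564808052 + 36063162468536*t.

108372564808052 + 36063162468536*t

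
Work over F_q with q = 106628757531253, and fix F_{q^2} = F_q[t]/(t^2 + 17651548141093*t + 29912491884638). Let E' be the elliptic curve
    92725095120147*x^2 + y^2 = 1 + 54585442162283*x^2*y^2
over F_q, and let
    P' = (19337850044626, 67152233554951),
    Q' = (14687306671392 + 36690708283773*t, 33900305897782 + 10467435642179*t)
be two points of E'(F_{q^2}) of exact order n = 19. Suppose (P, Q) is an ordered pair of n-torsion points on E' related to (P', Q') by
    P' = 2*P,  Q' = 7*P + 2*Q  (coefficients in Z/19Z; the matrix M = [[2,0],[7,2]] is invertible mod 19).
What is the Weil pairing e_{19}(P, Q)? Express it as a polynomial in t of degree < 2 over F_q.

58887793434362 + 7943387243959*t

Since e_{19}(P,P)=e_{19}(Q,Q)=1 and e_{19}(Q,P)=e_{19}(P,Q)^{-1}, expanding e_{19}(2*P,7*P + 2*Q) leaves e(P,Q)^det(M).
2*2 - 0*7 = 4; reduced mod 19: det = 4, inverse 5.
Edwards->Montgomery: u=(1+y)/(1-y), v=u/x -> 50833768578366v^2=u^3+12375041738463u^2+u; then x_W=9534913239466u+95637594567907: y^2=x^3+85087924706974.
n = 19 = (10011)_2 (5 bits, wt 3); accumulate f_{19,P'}(Q'+S)/f_{19,P'}(S) along the 4-step ladder.
So e_{19}(P',Q') = 56081743336201 + 46725467109478*t.
(56081743336201 + 46725467109478*t)^{5} mod (106628757531253,f) = 58887793434362 + 7943387243959*t.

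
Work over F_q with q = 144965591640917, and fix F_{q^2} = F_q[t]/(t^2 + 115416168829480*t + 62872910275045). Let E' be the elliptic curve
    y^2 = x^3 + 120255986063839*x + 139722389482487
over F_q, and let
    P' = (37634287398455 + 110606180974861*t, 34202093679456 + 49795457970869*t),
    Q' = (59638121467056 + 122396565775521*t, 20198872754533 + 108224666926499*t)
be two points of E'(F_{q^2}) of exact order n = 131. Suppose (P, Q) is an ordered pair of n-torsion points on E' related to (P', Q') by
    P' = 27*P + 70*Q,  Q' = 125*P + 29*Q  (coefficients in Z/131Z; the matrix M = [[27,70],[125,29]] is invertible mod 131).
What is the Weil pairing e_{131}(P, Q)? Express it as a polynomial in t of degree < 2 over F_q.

The 131-Weil pairing on E[131] over F_{144965591640917} is alternating-bilinear: e_{131}(P',Q') = e_{131}(P,Q)^det(M).
So e_{131}(P,Q) = e_{131}(P',Q')^{71}, since 24*71 = 1 mod 131.
Miller loop for e_{131} over F_{144965591640917^2}: bits of 131 = 10000011; 7 double steps + 2 add steps, l/v at each.
f_P(D_Q)/f_Q(D_P) = 5485010644599 + 95943318681016*t.
(5485010644599 + 95943318681016*t)^{71} mod (144965591640917,f) = 13309598058103 + 117394863585521*t.

13309598058103 + 117394863585521*t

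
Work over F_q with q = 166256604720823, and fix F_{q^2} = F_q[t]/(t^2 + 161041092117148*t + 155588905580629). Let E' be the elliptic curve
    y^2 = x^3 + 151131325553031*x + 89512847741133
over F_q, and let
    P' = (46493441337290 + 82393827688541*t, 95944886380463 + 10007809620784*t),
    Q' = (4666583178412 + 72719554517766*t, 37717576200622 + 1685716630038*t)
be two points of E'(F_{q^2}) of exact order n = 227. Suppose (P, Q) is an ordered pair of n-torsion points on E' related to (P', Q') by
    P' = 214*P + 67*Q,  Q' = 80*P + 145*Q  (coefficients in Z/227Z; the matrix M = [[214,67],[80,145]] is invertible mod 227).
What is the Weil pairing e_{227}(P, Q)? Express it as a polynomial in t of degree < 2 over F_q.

40408112722172 + 5311249072614*t

Since e_{227}(P,P)=e_{227}(Q,Q)=1 and e_{227}(Q,P)=e_{227}(P,Q)^{-1}, expanding e_{227}(214*P + 67*Q,80*P + 145*Q) leaves e(P,Q)^det(M).
det(M) mod 227 = 19; its inverse in (Z/227)^* is 12 (check: 19*12 mod 227 = 1).
n = 227 = (11100011)_2 (8 bits, wt 5); accumulate f_{227,P'}(Q'+S)/f_{227,P'}(S) along the 7-step ladder.
e_{227}(P',Q') = 2449148480732 + 42122031441930*t.
Raise to 12: e(P,Q) = 40408112722172 + 5311249072614*t in mu_{227}.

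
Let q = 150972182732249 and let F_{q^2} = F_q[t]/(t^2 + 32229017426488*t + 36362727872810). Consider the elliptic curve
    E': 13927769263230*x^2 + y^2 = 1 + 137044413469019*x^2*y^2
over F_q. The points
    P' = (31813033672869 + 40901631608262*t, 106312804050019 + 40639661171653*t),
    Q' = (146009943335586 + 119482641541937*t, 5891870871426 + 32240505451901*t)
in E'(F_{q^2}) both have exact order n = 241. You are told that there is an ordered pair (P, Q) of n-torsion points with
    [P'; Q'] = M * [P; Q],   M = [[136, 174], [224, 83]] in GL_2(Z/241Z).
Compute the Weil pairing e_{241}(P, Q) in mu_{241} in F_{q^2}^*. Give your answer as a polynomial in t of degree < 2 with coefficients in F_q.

The 241-Weil pairing on E[241] over F_{150972182732249} is alternating-bilinear: e_{241}(P',Q') = e_{241}(P,Q)^det(M).
So e_{241}(P,Q) = e_{241}(P',Q')^{125}, since 27*125 = 1 mod 241.
Edwards a_E,d_E -> Montgomery A=0,B=75944930628701 -> Weierstrass 114454294995855,0 via alpha=0,beta=6963884631615.
n = 241 = (11110001)_2 (8 bits, wt 5); accumulate f_{241,P'}(Q'+S)/f_{241,P'}(S) along the 7-step ladder.
The quotient is 128478546366758 + 141638670560151*t.
Finally e_{241}(P,Q) = 7813954280038 + 108492706981058*t.

7813954280038 + 108492706981058*t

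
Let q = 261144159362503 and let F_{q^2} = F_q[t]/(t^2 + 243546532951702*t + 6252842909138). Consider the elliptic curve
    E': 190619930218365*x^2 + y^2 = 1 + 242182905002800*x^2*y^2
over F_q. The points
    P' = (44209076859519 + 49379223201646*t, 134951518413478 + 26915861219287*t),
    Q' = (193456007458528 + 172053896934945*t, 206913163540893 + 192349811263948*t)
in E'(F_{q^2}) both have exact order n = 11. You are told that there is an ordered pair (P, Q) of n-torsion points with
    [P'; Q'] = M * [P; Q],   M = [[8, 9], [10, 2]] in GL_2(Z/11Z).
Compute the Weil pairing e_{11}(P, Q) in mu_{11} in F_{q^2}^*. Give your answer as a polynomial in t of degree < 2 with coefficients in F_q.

The 11-Weil pairing on E[11] over F_{261144159362503} is alternating-bilinear: e_{11}(P',Q') = e_{11}(P,Q)^det(M).
Inverting 3 mod 11: 4. Thus e_{11}(P,Q) = e(P',Q')^{4}.
Map (x,y)_Ed via u=(1+y)/(1-y), v=(1+y)/((1-y)x) to Montgomery A=252426087309594,B=167035120463749; then to (a',b')=(202480962945963,74915292564563).
4-bit Miller (1011) on E'/F_{261144159362503} with a'=202480962945963, b'=74915292564563: accumulate tangent/chord ratios at Q'+S and P'+S'.
Miller gives e_{11}(P',Q') = 232351066282369 + 196686617310138*t in F_{261144159362503^2}.
e_{11}(P,Q) = (232351066282369 + 196686617310138*t)^{4} = 89066517071502 + 171072574473580*t.

89066517071502 + 171072574473580*t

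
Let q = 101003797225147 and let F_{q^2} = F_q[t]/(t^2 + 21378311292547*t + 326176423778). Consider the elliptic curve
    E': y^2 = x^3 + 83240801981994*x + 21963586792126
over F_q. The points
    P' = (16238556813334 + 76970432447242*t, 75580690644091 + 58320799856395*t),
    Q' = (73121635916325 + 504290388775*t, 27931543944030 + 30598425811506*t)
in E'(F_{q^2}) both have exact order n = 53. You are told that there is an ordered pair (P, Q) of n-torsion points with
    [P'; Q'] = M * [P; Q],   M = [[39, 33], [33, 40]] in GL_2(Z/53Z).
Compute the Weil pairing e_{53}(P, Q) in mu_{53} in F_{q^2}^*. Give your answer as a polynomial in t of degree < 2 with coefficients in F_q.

The 53-Weil pairing on E[53] over F_{101003797225147} is alternating-bilinear: e_{53}(P',Q') = e_{53}(P,Q)^det(M).
det(M) mod 53 = 47; its inverse in (Z/53)^* is 44 (check: 47*44 mod 53 = 1).
Miller loop for e_{53} over F_{101003797225147^2}: bits of 53 = 110101; 5 double steps + 3 add steps, l/v at each.
e_{53}(P',Q') = 3776591293277 + 22971568300820*t.
Thus e_{53}(P,Q) = 3261094754738 + 31787277975862*t.

3261094754738 + 31787277975862*t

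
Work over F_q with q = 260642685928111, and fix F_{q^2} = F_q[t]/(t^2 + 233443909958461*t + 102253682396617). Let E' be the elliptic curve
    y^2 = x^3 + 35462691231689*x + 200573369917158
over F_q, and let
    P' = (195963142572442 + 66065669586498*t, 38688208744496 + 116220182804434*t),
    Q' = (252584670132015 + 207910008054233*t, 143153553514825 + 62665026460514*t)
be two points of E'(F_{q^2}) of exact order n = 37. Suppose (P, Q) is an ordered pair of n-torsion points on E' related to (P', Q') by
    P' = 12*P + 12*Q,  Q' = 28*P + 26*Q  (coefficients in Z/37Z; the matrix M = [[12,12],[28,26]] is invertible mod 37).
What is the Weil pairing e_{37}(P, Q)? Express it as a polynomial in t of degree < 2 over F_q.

e_{37}(aP+bQ,cP+dQ) = e_{37}(P,Q)^(ad-bc); with (a,b,c,d)=(12,12,28,26) this gives the det-37 law.
det(M) mod 37 = 13; its inverse in (Z/37)^* is 20 (check: 13*20 mod 37 = 1).
Double-and-add over 100101: 6-1 doublings, 3-1 additions; each step l_{T,T}/v_{2T} or l_{T,P'}/v at Q'+S for random S.
e_{37}(P',Q') = 82779662733277 + 53946000251184*t.
Raise to 20: e(P,Q) = 143250224879310 + 198936361316273*t in mu_{37}.

143250224879310 + 198936361316273*t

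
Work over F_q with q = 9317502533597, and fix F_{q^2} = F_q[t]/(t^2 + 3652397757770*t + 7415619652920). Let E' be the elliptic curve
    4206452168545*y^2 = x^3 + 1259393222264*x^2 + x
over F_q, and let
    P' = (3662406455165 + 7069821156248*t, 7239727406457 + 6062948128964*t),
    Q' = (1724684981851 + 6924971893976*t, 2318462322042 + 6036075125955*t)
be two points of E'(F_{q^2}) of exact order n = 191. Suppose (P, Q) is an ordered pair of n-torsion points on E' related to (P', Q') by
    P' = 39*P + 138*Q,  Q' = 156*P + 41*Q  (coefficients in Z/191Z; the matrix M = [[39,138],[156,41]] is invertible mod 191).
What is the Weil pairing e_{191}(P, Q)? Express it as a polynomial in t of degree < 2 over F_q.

Since e_{191}(P,P)=e_{191}(Q,Q)=1 and e_{191}(Q,P)=e_{191}(P,Q)^{-1}, expanding e_{191}(39*P + 138*Q,156*P + 41*Q) leaves e(P,Q)^det(M).
Hence e(P,Q) = e(P',Q')^{47} where 47 = 126^{-1} mod 191.
Montgomery->Weierstrass: x_W = 1753036636557*x+398569667138, y_W=1753036636557*y on F_{9317502533597}; lands on y^2=x^3+3554739066069*x+7351870140601.
Build f_{191,P'} and f_{191,Q'} via the 8-bit ladder of 191=10111111_2; evaluate at shifted divisors; quotient in F_{9317502533597^2}.
f_P(D_Q)/f_Q(D_P) = 1738116889417 + 1926544878640*t.
Thus e_{191}(P,Q) = 2518203895072 + 6187007278630*t.

2518203895072 + 6187007278630*t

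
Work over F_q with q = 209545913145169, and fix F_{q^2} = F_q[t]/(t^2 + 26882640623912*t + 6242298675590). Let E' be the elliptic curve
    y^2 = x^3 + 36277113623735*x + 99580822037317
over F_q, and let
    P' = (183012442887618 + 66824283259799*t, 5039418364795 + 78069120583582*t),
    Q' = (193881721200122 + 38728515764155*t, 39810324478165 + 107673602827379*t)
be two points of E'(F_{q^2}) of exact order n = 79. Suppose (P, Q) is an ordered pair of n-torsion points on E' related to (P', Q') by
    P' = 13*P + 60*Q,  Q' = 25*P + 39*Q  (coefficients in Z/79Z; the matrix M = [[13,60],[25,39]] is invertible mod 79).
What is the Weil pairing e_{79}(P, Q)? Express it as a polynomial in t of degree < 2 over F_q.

e_{79}(aP+bQ,cP+dQ) = e_{79}(P,Q)^(ad-bc); with (a,b,c,d)=(13,60,25,39) this gives the det-79 law.
So e_{79}(P,Q) = e_{79}(P',Q')^{7}, since 34*7 = 1 mod 79.
7-bit Miller (1001111) on E'/F_{209545913145169} with a'=36277113623735, b'=99580822037317: accumulate tangent/chord ratios at Q'+S and P'+S'.
f_P(D_Q)/f_Q(D_P) = 86437710865057 + 117776244209305*t.
(86437710865057 + 117776244209305*t)^{7} mod (209545913145169,f) = 111652597831302 + 116375251224604*t.

111652597831302 + 116375251224604*t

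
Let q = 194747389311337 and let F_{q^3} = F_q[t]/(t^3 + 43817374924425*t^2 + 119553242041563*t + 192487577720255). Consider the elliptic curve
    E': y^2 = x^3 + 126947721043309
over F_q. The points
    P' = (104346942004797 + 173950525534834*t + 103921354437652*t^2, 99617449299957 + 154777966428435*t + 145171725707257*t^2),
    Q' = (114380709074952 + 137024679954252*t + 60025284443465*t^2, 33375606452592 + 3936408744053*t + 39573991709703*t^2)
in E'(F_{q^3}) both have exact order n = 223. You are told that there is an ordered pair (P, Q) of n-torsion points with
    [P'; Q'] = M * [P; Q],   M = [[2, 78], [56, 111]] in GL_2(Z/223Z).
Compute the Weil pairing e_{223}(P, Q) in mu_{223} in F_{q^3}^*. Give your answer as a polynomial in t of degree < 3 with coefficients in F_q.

e_{223}(aP+bQ,cP+dQ) = e_{223}(P,Q)^(ad-bc); with (a,b,c,d)=(2,78,56,111) this gives the det-223 law.
det M = 2*111 - 78*56 = -4146 = 91 (mod 223); 91^{-1} = 174 (mod 223).
Run Miller on y^2=x^3+126947721043309 over F_{194747389311337}: ladder 11011111 (8 bits); e = f_P(D_Q)/f_Q(D_P).
The quotient is 161835094016102 + 140943061616056*t + 134716718442590*t^2.
Finally e_{223}(P,Q) = 194572949311108 + 181746171780356*t + 174247757298251*t^2.

194572949311108 + 181746171780356*t + 174247757298251*t^2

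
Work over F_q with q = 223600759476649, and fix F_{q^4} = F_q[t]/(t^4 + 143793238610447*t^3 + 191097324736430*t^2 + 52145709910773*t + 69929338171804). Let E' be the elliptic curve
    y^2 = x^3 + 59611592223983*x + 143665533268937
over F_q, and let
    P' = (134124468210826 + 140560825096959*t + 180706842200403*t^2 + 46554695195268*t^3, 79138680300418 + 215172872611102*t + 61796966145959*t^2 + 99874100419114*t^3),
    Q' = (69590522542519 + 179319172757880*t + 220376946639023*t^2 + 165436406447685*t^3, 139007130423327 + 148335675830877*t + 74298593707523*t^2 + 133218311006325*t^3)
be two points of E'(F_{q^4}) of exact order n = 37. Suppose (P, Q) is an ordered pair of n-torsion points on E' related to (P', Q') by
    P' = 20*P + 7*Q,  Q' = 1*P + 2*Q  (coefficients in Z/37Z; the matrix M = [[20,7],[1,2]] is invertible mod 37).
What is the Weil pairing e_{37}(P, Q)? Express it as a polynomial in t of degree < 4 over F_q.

23169156792505 + 158534687605227*t + 56791823336442*t^2 + 91014374111494*t^3

Under M = [[20,7],[1,2]] in GL_2(Z/37), e_{37}(P',Q') = e_{37}(P,Q)^(20*2-7*1 mod 37).
Hence e(P,Q) = e(P',Q')^{9} where 9 = 33^{-1} mod 37.
Build f_{37,P'} and f_{37,Q'} via the 6-bit ladder of 37=100101_2; evaluate at shifted divisors; quotient in F_{223600759476649^4}.
The quotient is 57227082006311 + 95694494389389*t + 204929509007951*t^2 + 83040257523007*t^3.
Thus e_{37}(P,Q) = 23169156792505 + 158534687605227*t + 56791823336442*t^2 + 91014374111494*t^3.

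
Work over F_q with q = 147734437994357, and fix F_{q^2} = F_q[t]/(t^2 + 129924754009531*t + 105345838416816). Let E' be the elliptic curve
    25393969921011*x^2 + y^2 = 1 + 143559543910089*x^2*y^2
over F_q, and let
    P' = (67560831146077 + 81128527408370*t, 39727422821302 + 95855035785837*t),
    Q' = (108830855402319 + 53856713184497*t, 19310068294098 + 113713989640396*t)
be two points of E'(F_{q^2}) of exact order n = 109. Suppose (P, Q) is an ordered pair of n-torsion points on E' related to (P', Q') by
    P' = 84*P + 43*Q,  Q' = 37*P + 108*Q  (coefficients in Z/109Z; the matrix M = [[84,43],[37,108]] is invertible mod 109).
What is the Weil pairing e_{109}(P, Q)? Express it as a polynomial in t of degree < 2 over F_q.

61557303326919 + 76645764749482*t

The 109-Weil pairing on E[109] over F_{147734437994357} is alternating-bilinear: e_{109}(P',Q') = e_{109}(P,Q)^det(M).
det(M) mod 109 = 69; its inverse in (Z/109)^* is 79 (check: 69*79 mod 109 = 1).
Map (x,y)_Ed via u=(1+y)/(1-y), v=(1+y)/((1-y)x) to Montgomery A=80323876146619,B=28273724079313; then to (a',b')=(17429375143590,75874182390608).
Run Miller on y^2=x^3+17429375143590*x+75874182390608 over F_{147734437994357}: ladder 1101101 (7 bits); e = f_P(D_Q)/f_Q(D_P).
The quotient is 54063585512409 + 49797993350383*t.
(54063585512409 + 49797993350383*t)^{79} mod (147734437994357,f) = 61557303326919 + 76645764749482*t.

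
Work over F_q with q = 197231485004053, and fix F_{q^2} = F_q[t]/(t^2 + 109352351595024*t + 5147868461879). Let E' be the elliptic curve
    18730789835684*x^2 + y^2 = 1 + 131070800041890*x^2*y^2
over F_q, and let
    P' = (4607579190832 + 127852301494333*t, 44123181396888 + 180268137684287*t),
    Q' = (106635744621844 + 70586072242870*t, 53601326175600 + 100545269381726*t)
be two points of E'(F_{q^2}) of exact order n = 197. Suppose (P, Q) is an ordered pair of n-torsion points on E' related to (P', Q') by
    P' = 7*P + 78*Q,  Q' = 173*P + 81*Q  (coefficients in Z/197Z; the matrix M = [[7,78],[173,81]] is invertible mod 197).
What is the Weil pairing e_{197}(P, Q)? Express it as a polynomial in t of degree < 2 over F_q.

84471339970952 + 7060414836239*t

Under M = [[7,78],[173,81]] in GL_2(Z/197), e_{197}(P',Q') = e_{197}(P,Q)^(7*81-78*173 mod 197).
So e_{197}(P,Q) = e_{197}(P',Q')^{176}, since 75*176 = 1 mod 197.
Map (x,y)_Ed via u=(1+y)/(1-y), v=(1+y)/((1-y)x) to Montgomery A=68571764589289,B=107299438792746; then to (a',b')=(114361064156877,108782399457040).
8-bit Miller (11000101) on E'/F_{197231485004053} with a'=114361064156877, b'=108782399457040: accumulate tangent/chord ratios at Q'+S and P'+S'.
The quotient is 11340251552269 + 175711747413984*t.
Raise to 176: e(P,Q) = 84471339970952 + 7060414836239*t in mu_{197}.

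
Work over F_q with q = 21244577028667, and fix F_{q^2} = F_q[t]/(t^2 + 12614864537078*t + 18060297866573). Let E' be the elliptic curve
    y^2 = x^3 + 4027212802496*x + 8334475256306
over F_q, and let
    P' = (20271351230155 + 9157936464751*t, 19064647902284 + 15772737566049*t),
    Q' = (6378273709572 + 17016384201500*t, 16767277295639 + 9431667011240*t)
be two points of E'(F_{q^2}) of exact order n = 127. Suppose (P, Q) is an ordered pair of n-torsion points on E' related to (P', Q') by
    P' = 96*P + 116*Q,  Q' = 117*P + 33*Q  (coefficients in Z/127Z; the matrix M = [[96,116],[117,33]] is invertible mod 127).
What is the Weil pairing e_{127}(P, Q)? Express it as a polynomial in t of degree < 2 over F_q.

6299319613434 + 3231902650370*t

The 127-Weil pairing on E[127] over F_{21244577028667} is alternating-bilinear: e_{127}(P',Q') = e_{127}(P,Q)^det(M).
det(M) mod 127 = 10; its inverse in (Z/127)^* is 89 (check: 10*89 mod 127 = 1).
Build f_{127,P'} and f_{127,Q'} via the 7-bit ladder of 127=1111111_2; evaluate at shifted divisors; quotient in F_{21244577028667^2}.
The quotient is 18539168563382 + 19550137930340*t.
Hence e(P,Q) = 6299319613434 + 3231902650370*t in F_{21244577028667^2}^*.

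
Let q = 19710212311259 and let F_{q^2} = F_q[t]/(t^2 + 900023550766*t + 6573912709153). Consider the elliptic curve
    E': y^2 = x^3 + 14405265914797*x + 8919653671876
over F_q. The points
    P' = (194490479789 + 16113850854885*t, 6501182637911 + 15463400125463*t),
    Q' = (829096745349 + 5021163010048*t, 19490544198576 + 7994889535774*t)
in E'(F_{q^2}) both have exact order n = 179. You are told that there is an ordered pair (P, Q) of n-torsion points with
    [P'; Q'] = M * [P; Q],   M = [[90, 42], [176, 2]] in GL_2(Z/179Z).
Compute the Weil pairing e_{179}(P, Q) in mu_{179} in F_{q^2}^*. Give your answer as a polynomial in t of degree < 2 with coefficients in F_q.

The 179-Weil pairing on E[179] over F_{19710212311259} is alternating-bilinear: e_{179}(P',Q') = e_{179}(P,Q)^det(M).
90*2 - 42*176 = -7212; reduced mod 179: det = 127, inverse 148.
Double-and-add over 10110011: 8-1 doublings, 5-1 additions; each step l_{T,T}/v_{2T} or l_{T,P'}/v at Q'+S for random S.
Result: e(P',Q') = 13552920041149 + 12860482315223*t.
Finally e_{179}(P,Q) = 11595031180674 + 5494929684670*t.

11595031180674 + 5494929684670*t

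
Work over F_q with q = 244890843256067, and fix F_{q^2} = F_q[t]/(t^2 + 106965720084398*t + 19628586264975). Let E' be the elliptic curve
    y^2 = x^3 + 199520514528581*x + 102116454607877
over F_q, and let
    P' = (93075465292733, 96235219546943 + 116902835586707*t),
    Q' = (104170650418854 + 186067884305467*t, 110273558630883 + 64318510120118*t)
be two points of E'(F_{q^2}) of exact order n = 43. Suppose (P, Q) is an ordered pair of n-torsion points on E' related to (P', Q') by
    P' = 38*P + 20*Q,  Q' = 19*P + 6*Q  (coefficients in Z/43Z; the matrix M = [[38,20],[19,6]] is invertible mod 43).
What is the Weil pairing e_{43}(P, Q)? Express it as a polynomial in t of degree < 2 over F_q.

Under M = [[38,20],[19,6]] in GL_2(Z/43), e_{43}(P',Q') = e_{43}(P,Q)^(38*6-20*19 mod 43).
38*6 - 20*19 = -152; reduced mod 43: det = 20, inverse 28.
Miller loop for e_{43} over F_{244890843256067^2}: bits of 43 = 101011; 5 double steps + 3 add steps, l/v at each.
The quotient is 151496201381547 + 59784344536548*t.
e_{43}(P,Q) = (151496201381547 + 59784344536548*t)^{28} = 24644885591758 + 18186493449736*t.

24644885591758 + 18186493449736*t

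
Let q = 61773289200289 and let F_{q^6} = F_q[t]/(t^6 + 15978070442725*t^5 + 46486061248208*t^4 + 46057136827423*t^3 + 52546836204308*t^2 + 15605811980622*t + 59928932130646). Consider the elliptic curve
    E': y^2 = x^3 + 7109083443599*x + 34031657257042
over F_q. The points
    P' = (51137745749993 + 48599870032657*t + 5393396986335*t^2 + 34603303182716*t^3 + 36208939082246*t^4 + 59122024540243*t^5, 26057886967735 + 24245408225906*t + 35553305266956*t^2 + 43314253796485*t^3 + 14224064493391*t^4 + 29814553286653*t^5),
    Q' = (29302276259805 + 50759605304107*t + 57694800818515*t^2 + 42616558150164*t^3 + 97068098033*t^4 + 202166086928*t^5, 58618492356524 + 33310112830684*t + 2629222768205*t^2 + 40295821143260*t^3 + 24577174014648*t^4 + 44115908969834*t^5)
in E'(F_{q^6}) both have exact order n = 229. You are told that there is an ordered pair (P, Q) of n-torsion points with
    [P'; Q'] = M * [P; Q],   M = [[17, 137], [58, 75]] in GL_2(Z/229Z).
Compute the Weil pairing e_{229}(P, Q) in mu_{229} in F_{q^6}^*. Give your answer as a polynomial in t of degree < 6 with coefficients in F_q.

39826506238476 + 49748806911955*t + 45394342701944*t^2 + 26080165611373*t^3 + 53429723158629*t^4 + 47210899738210*t^5

The 229-Weil pairing on E[229] over F_{61773289200289} is alternating-bilinear: e_{229}(P',Q') = e_{229}(P,Q)^det(M).
17*75 - 137*58 = -6671; reduced mod 229: det = 199, inverse 145.
n = 229 = (11100101)_2 (8 bits, wt 5); accumulate f_{229,P'}(Q'+S)/f_{229,P'}(S) along the 7-step ladder.
So e_{229}(P',Q') = 29820642826078 + 39664595868006*t + 45834399116782*t^2 + 37376827144755*t^3 + 50866845329072*t^4 + 14555596092837*t^5.
Raise to 145: e(P,Q) = 39826506238476 + 49748806911955*t + 45394342701944*t^2 + 26080165611373*t^3 + 53429723158629*t^4 + 47210899738210*t^5 in mu_{229}.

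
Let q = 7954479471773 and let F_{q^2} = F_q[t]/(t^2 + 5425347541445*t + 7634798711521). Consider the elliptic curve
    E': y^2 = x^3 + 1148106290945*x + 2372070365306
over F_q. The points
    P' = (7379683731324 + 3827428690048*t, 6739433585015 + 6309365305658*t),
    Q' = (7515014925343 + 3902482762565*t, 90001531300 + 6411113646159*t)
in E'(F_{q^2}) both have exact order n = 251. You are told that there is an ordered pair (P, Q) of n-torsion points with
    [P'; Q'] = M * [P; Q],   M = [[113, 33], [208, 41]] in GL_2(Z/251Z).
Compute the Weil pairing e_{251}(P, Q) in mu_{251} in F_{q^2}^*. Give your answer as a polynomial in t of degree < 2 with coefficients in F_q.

6956363204118 + 1724599717580*t

Since e_{251}(P,P)=e_{251}(Q,Q)=1 and e_{251}(Q,P)=e_{251}(P,Q)^{-1}, expanding e_{251}(113*P + 33*Q,208*P + 41*Q) leaves e(P,Q)^det(M).
Hence e(P,Q) = e(P',Q')^{9} where 9 = 28^{-1} mod 251.
Double-and-add over 11111011: 8-1 doublings, 7-1 additions; each step l_{T,T}/v_{2T} or l_{T,P'}/v at Q'+S for random S.
Result: e(P',Q') = 5594154116397 + 977692359183*t.
(5594154116397 + 977692359183*t)^{9} mod (7954479471773,f) = 6956363204118 + 1724599717580*t.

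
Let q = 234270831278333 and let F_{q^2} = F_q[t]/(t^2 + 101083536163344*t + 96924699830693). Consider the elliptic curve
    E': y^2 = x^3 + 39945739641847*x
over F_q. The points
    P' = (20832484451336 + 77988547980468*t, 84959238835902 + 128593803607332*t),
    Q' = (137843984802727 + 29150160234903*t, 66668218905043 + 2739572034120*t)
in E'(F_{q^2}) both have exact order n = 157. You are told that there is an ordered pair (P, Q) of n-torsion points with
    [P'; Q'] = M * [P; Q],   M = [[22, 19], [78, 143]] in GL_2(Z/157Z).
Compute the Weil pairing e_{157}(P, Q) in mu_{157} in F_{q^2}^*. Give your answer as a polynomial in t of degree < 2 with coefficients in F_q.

Under M = [[22,19],[78,143]] in GL_2(Z/157), e_{157}(P',Q') = e_{157}(P,Q)^(22*143-19*78 mod 157).
det(M) mod 157 = 94; its inverse in (Z/157)^* is 152 (check: 94*152 mod 157 = 1).
Build f_{157,P'} and f_{157,Q'} via the 8-bit ladder of 157=10011101_2; evaluate at shifted divisors; quotient in F_{234270831278333^2}.
So e_{157}(P',Q') = 225965581085387 + 209547880501131*t.
Hence e(P,Q) = 185338784768596 + 82859951391680*t in F_{234270831278333^2}^*.

185338784768596 + 82859951391680*t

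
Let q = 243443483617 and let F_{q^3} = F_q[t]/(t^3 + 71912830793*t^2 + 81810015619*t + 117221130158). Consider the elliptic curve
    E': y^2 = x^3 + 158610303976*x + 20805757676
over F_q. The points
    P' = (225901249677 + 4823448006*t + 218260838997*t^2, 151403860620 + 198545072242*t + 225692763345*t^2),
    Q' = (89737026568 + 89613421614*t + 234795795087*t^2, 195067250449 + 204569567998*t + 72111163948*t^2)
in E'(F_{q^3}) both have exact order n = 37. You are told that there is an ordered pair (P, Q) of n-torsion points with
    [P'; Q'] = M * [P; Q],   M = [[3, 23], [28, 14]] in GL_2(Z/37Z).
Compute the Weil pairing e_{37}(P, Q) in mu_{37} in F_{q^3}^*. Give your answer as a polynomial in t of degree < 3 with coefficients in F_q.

Alternating bilinearity on E[37] (values in mu_{37} in F_{243443483617^3}) gives e(P',Q') = e(P,Q)^det(M).
det(M) mod 37 = 27; its inverse in (Z/37)^* is 11 (check: 27*11 mod 37 = 1).
Build f_{37,P'} and f_{37,Q'} via the 6-bit ladder of 37=100101_2; evaluate at shifted divisors; quotient in F_{243443483617^3}.
The quotient is 198589006799 + 216457939311*t + 125850335819*t^2.
Finally e_{37}(P,Q) = 178718141354 + 138230808126*t + 37167048221*t^2.

178718141354 + 138230808126*t + 37167048221*t^2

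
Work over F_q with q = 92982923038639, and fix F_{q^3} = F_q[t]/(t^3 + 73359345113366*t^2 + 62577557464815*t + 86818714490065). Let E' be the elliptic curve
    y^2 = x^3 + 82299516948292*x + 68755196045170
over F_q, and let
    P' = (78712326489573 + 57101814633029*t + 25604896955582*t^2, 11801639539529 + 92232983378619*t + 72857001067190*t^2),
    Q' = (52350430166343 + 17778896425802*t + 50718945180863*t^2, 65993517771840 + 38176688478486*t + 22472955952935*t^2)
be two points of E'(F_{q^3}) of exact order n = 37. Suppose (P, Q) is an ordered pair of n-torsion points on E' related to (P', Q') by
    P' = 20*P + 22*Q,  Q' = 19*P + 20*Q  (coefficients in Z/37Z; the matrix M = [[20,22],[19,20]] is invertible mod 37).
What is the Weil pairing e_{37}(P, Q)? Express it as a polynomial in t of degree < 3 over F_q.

92366387174046 + 41869963869632*t + 90513112195275*t^2

e_{37} is bilinear + alternating on E[37], so e_{37}(20*P + 22*Q, 19*P + 20*Q) = e_{37}(P,Q)^(20*20-22*19).
Hence e(P,Q) = e(P',Q')^{2} where 2 = 19^{-1} mod 37.
Run Miller on y^2=x^3+82299516948292*x+68755196045170 over F_{92982923038639}: ladder 100101 (6 bits); e = f_P(D_Q)/f_Q(D_P).
So e_{37}(P',Q') = 76649309876727 + 86184318866645*t + 32067109401741*t^2.
Finally e_{37}(P,Q) = 92366387174046 + 41869963869632*t + 90513112195275*t^2.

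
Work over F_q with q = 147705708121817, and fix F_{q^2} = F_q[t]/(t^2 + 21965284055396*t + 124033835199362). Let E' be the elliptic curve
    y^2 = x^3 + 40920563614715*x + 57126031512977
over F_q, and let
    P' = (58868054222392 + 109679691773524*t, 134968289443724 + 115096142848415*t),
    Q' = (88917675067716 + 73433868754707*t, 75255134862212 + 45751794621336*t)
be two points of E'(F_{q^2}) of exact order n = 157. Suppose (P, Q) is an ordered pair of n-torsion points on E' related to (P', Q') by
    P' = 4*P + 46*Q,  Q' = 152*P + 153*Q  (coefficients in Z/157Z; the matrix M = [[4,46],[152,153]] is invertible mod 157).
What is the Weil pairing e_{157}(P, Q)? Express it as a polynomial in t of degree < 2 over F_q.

Alternating bilinearity on E[157] (values in mu_{157} in F_{147705708121817^2}) gives e(P',Q') = e(P,Q)^det(M).
Inverting 57 mod 157: 146. Thus e_{157}(P,Q) = e(P',Q')^{146}.
8-bit Miller (10011101) on E'/F_{147705708121817} with a'=40920563614715, b'=57126031512977: accumulate tangent/chord ratios at Q'+S and P'+S'.
The quotient is 16608288380592 + 87549698500493*t.
Hence e(P,Q) = 46869694232659 + 89703770130873*t in F_{147705708121817^2}^*.

46869694232659 + 89703770130873*t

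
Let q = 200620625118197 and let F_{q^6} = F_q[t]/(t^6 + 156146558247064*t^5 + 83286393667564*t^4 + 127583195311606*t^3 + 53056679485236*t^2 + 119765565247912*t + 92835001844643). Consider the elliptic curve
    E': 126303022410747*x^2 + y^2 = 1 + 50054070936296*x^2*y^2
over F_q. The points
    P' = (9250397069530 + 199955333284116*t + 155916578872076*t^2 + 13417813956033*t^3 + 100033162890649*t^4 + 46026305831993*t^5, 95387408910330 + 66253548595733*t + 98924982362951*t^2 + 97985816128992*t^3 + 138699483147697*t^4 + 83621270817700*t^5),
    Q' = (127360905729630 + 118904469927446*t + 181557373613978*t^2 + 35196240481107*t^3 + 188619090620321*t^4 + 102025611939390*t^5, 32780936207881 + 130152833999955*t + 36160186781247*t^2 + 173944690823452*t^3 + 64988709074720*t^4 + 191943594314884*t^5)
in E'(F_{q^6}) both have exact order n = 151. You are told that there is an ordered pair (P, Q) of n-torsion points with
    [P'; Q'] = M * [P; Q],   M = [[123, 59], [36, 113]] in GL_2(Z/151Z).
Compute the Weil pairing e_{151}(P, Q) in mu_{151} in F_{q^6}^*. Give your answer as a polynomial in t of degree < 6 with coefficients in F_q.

Alternating bilinearity on E[151] (values in mu_{151} in F_{200620625118197^6}) gives e(P',Q') = e(P,Q)^det(M).
det M = 123*113 - 59*36 = 11775 = 148 (mod 151); 148^{-1} = 50 (mod 151).
Map (x,y)_Ed via u=(1+y)/(1-y), v=(1+y)/((1-y)x) to Montgomery A=43833924677969,B=11705361073993; then to (a',b')=(96191881931640,189785627328685).
n = 151 = (10010111)_2 (8 bits, wt 5); accumulate f_{151,P'}(Q'+S)/f_{151,P'}(S) along the 7-step ladder.
f_P(D_Q)/f_Q(D_P) = 196051699329809 + 185153088532648*t + 190558097010817*t^2 + 27902388793950*t^3 + 158988170973441*t^4 + 172427312227723*t^5.
Raise to 50: e(P,Q) = 174230741533530 + 47506728961558*t + 28177480793439*t^2 + 41374758580423*t^3 + 30209849209291*t^4 + 55204517821482*t^5 in mu_{151}.

174230741533530 + 47506728961558*t + 28177480793439*t^2 + 41374758580423*t^3 + 30209849209291*t^4 + 55204517821482*t^5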